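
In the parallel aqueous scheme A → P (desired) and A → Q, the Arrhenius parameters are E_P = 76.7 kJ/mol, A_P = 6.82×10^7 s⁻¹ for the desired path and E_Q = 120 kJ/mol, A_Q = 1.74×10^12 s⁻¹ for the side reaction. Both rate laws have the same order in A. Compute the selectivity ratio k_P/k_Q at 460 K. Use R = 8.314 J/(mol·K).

3.24

Since both paths have the same order in A, the concentration cancels and S_{P/Q} = k_P/k_Q = (A_P/A_Q)·exp[(E_Q−E_P)/(RT)].
(E_Q−E_P)/(RT) = (120−76.7)×10³/(8.314×460) = 43300/3824 = 11.32.
k_P/k_Q = (6.82×10^7/1.74×10^12)·exp(11.32) = 3.920×10^-5 × 82613 = 3.24.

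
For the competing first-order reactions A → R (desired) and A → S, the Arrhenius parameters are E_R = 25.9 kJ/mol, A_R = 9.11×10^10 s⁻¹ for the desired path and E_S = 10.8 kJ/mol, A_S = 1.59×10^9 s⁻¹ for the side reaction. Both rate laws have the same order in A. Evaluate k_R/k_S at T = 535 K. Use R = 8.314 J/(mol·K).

1.92

Since both paths have the same order in A, the concentration cancels and S_{R/S} = k_R/k_S = (A_R/A_S)·exp[(E_S−E_R)/(RT)].
(E_S−E_R)/(RT) = (10.8−25.9)×10³/(8.314×535) = -15100/4448 = -3.395.
k_R/k_S = (9.11×10^10/1.59×10^9)·exp(-3.395) = 57.30 × 0.03355 = 1.92.
Since E_R > E_S, raising the temperature improves selectivity toward R.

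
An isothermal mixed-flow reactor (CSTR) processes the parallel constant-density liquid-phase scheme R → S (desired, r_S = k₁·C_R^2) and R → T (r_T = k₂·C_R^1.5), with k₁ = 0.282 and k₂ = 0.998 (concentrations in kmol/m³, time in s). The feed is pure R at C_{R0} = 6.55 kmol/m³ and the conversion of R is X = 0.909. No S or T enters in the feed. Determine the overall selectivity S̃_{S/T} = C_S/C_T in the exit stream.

Exit C_R = C_{R0}(1−X) = 6.55×0.0910 = 0.5960 kmol/m³.
A CSTR operates uniformly at the exit composition, giving r_S = 0.1002 and r_T = 0.4593 (each k·C_R^n at C_R = 0.5960).
Overall selectivity = C_S/C_T = r_Sτ/(r_Tτ) = r_S/r_T = 0.218.

0.218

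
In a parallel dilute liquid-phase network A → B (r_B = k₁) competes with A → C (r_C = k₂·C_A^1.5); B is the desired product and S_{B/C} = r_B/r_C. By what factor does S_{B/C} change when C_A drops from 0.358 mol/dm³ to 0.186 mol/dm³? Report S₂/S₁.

2.67

S_{B/C} = (k₁/k₂)·C_A^-1.5, so S₂/S₁ = (C_{A,2}/C_{A,1})^-1.5.
= (0.186/0.358)^(-1.5) = (0.5196)^(-1.5) = 2.67.
Selectivity toward B rises as C_A falls — low-concentration operation is favoured.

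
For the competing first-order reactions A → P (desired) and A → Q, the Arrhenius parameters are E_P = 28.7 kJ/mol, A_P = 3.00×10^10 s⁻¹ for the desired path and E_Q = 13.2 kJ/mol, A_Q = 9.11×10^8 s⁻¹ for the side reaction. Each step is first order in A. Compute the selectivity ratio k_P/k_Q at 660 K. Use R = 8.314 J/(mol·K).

1.95

k_P/k_Q = (A_P/A_Q)·exp[−(E_P−E_Q)/(RT)] = (A_P/A_Q)·exp[(E_Q−E_P)/(RT)].
(E_Q−E_P)/(RT) = (13.2−28.7)×10³/(8.314×660) = -15500/5487 = -2.825.
k_P/k_Q = (3.00×10^10/9.11×10^8)·exp(-2.825) = 32.93 × 0.05932 = 1.95.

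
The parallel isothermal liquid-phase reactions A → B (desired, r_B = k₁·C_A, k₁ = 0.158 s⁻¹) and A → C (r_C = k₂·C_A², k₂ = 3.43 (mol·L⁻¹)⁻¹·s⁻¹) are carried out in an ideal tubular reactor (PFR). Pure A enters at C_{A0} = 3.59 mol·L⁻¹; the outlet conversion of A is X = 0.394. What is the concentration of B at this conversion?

0.0227 mol·L⁻¹

C_A = C_{A0}(1−X) = 2.176 mol·L⁻¹.
Along a PFR/batch, dC_B/dC_A = −r_B/(r_B+r_C) = −k₁/(k₁+k₂·C_A).
Integrating from C_{A0} to C_A: C_B = (0.158/3.43)·ln[(0.158+3.43·3.59)/(0.158+3.43·2.18)] = 0.04606·ln(12.47/7.620) = 0.02269 mol·L⁻¹.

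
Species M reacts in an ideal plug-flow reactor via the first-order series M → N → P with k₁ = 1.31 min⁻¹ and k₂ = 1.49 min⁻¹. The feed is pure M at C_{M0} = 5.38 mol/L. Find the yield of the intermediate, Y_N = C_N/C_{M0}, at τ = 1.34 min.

0.270

For first-order series with pure M initially, C_N(τ) = k₁C_{M0}/(k₂−k₁)·(e^(−k₁τ) − e^(−k₂τ)).
e^(−k₁τ) = e^(−1.31×1.34) = e^(−1.755) = 0.1728; e^(−k₂τ) = e^(−1.997) = 0.1358.
C_N = 1.31×5.38/(1.49−1.31) × (0.1728−0.1358) = 39.15×0.03704 = 1.450 mol/L.
Y_N = C_N/C_{M0} = 1.450/5.38 = 0.270.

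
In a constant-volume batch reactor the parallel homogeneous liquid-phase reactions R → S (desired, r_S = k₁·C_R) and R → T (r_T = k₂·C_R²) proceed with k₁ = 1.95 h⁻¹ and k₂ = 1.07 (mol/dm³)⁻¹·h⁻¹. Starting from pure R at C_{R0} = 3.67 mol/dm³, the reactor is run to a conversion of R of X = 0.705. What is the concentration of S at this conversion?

C_R = C_{R0}(1−X) = 1.083 mol/dm³.
Along a PFR/batch, dC_S/dC_R = −r_S/(r_S+r_T) = −k₁/(k₁+k₂·C_R).
Integrating from C_{R0} to C_R: C_S = (1.95/1.07)·ln[(1.95+1.07·3.67)/(1.95+1.07·1.08)] = 1.822·ln(5.877/3.108) = 1.161 mol/dm³.

1.16 mol/dm³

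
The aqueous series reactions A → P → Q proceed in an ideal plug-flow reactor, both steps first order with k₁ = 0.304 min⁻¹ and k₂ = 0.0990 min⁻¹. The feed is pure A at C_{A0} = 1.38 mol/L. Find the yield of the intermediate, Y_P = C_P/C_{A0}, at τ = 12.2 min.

0.407

Solving the coupled first-order balances gives C_P(τ) = [k₁/(k₂−k₁)]·C_{A0}·(e^(−k₁τ) − e^(−k₂τ)).
e^(−k₁τ) = e^(−0.304×12.2) = e^(−3.709) = 0.02451; e^(−k₂τ) = e^(−1.208) = 0.2989.
C_P = 0.304×1.38/(0.0990−0.304) × (0.02451−0.2989) = (-2.046)×(-0.2743) = 0.5614 mol/L.
Y_P = C_P/C_{A0} = 0.5614/1.38 = 0.407.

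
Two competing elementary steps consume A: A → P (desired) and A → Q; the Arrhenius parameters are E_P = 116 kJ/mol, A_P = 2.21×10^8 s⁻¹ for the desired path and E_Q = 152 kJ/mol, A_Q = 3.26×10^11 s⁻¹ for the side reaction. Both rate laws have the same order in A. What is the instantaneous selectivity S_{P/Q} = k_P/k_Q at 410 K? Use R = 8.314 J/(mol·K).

26.2

k_P/k_Q = (A_P/A_Q)·exp[−(E_P−E_Q)/(RT)] = (A_P/A_Q)·exp[(E_Q−E_P)/(RT)].
(E_Q−E_P)/(RT) = (152−116)×10³/(8.314×410) = 36000/3409 = 10.56.
k_P/k_Q = (2.21×10^8/3.26×10^11)·exp(10.56) = 6.779×10^-4 × 38603 = 26.2.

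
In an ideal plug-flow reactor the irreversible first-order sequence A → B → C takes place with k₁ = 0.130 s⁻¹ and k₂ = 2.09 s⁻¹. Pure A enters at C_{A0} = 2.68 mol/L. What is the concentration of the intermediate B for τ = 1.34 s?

The intermediate concentration in a first-order A→B→C sequence is C_B = k₁C_{A0}(e^(−k₁τ) − e^(−k₂τ))/(k₂−k₁).
e^(−k₁τ) = e^(−0.130×1.34) = e^(−0.1742) = 0.8401; e^(−k₂τ) = e^(−2.801) = 0.06077.
C_B = 0.130×2.68/(2.09−0.130) × (0.8401−0.06077) = 0.1778×0.7794 = 0.1385 mol/L.

0.139 mol/L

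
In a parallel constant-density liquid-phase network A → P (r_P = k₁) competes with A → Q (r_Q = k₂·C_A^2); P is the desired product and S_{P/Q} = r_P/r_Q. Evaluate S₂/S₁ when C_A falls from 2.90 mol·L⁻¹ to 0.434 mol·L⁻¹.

S_{P/Q} = (k₁/k₂)·C_A^-2, so S₂/S₁ = (C_{A,2}/C_{A,1})^-2.
= (0.434/2.90)^(-2) = (0.1497)^(-2) = 44.6.
Selectivity toward P rises as C_A falls — low-concentration operation is favoured.

44.6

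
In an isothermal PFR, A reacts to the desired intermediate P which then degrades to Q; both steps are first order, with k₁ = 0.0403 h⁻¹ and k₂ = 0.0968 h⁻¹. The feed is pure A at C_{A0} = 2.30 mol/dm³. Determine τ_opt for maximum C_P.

15.5 h

For first-order series the maximum of C_P occurs at τ_opt = ln(k₂/k₁)/(k₂−k₁).
= ln(0.0968/0.0403)/(0.0968−0.0403) = ln(2.402)/0.05650 = 0.8763/0.05650 = 15.5 h.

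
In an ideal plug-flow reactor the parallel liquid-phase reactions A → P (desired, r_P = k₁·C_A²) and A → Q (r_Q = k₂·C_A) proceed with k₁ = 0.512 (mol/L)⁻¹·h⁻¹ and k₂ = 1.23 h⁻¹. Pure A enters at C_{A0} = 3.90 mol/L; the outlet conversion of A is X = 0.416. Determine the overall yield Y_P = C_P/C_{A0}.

0.233

C_A = C_{A0}(1−X) = 2.278 mol/L.
Along a PFR/batch, dC_Q/dC_A = −r_Q/(r_P+r_Q) = −k₂/(k₂+k₁·C_A).
Integrating from C_{A0} to C_A: C_Q = (1.23/0.512)·ln[(1.23+0.512·3.90)/(1.23+0.512·2.28)] = 2.402·ln(3.227/2.396) = 0.7150 mol/L.
Then C_P = (C_{A0}−C_A) − C_Q = 1.622 − 0.7150 = 0.9074 mol/L.
Y_P = C_P/C_{A0} = 0.9074/3.90 = 0.233.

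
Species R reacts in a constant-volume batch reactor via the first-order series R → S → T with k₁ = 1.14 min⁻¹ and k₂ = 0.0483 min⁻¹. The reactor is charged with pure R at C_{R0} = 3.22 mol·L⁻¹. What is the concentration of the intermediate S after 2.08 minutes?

For first-order series with pure R initially, C_S(t) = k₁C_{R0}/(k₂−k₁)·(e^(−k₁t) − e^(−k₂t)).
e^(−k₁t) = e^(−1.14×2.08) = e^(−2.371) = 0.09337; e^(−k₂t) = e^(−0.1005) = 0.9044.
C_S = 1.14×3.22/(0.0483−1.14) × (0.09337−0.9044) = (-3.362)×(-0.8110) = 2.727 mol·L⁻¹.

2.73 mol·L⁻¹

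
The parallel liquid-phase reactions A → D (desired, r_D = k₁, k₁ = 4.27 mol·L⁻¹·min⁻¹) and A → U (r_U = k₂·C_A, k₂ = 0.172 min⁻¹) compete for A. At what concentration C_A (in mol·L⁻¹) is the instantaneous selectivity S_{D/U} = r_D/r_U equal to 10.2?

S_{D/U} = (k₁/k₂)·C_A⁻¹ ⇒ C_A = (S·k₂/k₁)^(-1).
= (10.2×0.172/4.27)^(-1) = (0.4109)^(-1) = 2.43 mol·L⁻¹.

2.43 mol·L⁻¹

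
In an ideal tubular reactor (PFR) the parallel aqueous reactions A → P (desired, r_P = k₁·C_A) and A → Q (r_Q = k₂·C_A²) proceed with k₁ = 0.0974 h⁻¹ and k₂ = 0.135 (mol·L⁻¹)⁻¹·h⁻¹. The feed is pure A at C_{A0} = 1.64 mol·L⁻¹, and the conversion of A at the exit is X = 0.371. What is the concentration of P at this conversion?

0.215 mol·L⁻¹

C_A = C_{A0}(1−X) = 1.032 mol·L⁻¹.
Along a PFR/batch, dC_P/dC_A = −r_P/(r_P+r_Q) = −k₁/(k₁+k₂·C_A).
Integrating from C_{A0} to C_A: C_P = (0.0974/0.135)·ln[(0.0974+0.135·1.64)/(0.0974+0.135·1.03)] = 0.7215·ln(0.3188/0.2367) = 0.2150 mol·L⁻¹.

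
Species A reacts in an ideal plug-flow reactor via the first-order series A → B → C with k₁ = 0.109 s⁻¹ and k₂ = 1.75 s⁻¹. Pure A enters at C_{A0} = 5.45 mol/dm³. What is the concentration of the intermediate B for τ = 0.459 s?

For first-order series with pure A initially, C_B(τ) = k₁C_{A0}/(k₂−k₁)·(e^(−k₁τ) − e^(−k₂τ)).
e^(−k₁τ) = e^(−0.109×0.459) = e^(−0.05003) = 0.9512; e^(−k₂τ) = e^(−0.8033) = 0.4479.
C_B = 0.109×5.45/(1.75−0.109) × (0.9512−0.4479) = 0.3620×0.5033 = 0.1822 mol/dm³.

0.182 mol/dm³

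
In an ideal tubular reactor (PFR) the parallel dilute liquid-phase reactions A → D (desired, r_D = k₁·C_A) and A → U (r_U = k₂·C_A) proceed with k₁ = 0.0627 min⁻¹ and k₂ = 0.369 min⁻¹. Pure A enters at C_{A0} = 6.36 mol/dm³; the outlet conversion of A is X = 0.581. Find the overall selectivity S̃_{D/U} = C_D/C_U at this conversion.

C_A = C_{A0}(1−X) = 2.665 mol/dm³.
Both paths are first order in A, so the instantaneous fraction to D is constant: dC_D/d(−C_A) = k₁/(k₁+k₂) = 0.1452.
C_D = 0.1452·(C_{A0}−C_A) = 0.1452×3.695 = 0.537 mol/dm³.
C_U = (C_{A0}−C_A)−C_D = 3.158 mol/dm³; S̃_{D/U} = 0.5367/3.158 = 0.170.

0.170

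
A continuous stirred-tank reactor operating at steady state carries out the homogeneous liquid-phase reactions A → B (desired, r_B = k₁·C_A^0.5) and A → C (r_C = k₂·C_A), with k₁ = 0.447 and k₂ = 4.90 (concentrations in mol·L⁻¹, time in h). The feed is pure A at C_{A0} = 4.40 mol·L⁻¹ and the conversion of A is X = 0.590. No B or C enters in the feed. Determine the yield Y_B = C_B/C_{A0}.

0.0375

Exit C_A = C_{A0}(1−X) = 4.40×0.410 = 1.804 mol·L⁻¹.
Rates in a CSTR are evaluated at the outlet concentration: r_B = 0.447×1.804^0.5 = 0.6004, r_C = 4.90×1.804 = 8.840.
Fraction of consumed A going to B: r_B/(r_B+r_C) = 0.06360.
C_B = 0.06360·C_{A0}·X = 0.06360×4.40×0.590 = 0.165 mol·L⁻¹; Y_B = C_B/C_{A0} = 0.0375.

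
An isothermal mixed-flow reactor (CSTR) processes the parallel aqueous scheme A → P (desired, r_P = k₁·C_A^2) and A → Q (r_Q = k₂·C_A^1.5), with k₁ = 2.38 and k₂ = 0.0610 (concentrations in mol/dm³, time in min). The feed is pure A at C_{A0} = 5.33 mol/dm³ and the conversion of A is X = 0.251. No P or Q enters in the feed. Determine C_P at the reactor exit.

Exit C_A = C_{A0}(1−X) = 5.33×0.749 = 3.992 mol/dm³.
In a CSTR the entire volume is at exit conditions, so r_P = 2.38×3.992^2 = 37.93 and r_Q = 0.0610×3.992^1.5 = 0.4866.
Fraction of consumed A going to P: r_P/(r_P+r_Q) = 0.9873.
C_P = 0.9873·C_{A0}·X = 0.9873×5.33×0.251 = 1.32 mol/dm³.

1.32 mol/dm³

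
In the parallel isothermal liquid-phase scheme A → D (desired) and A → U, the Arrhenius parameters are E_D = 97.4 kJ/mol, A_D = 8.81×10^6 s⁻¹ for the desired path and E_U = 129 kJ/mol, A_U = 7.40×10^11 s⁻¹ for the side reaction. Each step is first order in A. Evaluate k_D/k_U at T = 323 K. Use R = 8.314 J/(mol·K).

1.54

Since both paths have the same order in A, the concentration cancels and S_{D/U} = k_D/k_U = (A_D/A_U)·exp[(E_U−E_D)/(RT)].
(E_U−E_D)/(RT) = (129−97.4)×10³/(8.314×323) = 31600/2685 = 11.77.
k_D/k_U = (8.81×10^6/7.40×10^11)·exp(11.77) = 1.191×10^-5 × 1.290×10^5 = 1.54.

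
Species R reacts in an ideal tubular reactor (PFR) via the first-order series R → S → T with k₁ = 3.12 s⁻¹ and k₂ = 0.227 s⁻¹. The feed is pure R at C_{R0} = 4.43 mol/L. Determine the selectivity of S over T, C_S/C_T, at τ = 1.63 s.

2.89

Solving the coupled first-order balances gives C_S(τ) = [k₁/(k₂−k₁)]·C_{R0}·(e^(−k₁τ) − e^(−k₂τ)).
e^(−k₁τ) = e^(−3.12×1.63) = e^(−5.086) = 0.006185; e^(−k₂τ) = e^(−0.3700) = 0.6907.
C_S = 3.12×4.43/(0.227−3.12) × (0.006185−0.6907) = (-4.778)×(-0.6845) = 3.270 mol/L.
C_R = C_{R0}e^(−k₁τ) = 0.02740 mol/L, so C_T = C_{R0}−C_R−C_S = 1.132 mol/L; C_S/C_T = 2.89.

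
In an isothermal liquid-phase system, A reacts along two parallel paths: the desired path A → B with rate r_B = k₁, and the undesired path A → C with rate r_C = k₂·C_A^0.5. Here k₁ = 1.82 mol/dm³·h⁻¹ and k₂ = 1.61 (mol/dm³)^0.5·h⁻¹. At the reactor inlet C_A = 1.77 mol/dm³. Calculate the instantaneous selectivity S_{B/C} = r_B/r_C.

S_{B/C} = r_B/r_C = (k₁)/(k₂·C_A^0.5) = (k₁/k₂)·C_A^-0.5.
= (1.82) / (1.61×1.770^0.5) = 1.820/2.142 = 0.850.

0.850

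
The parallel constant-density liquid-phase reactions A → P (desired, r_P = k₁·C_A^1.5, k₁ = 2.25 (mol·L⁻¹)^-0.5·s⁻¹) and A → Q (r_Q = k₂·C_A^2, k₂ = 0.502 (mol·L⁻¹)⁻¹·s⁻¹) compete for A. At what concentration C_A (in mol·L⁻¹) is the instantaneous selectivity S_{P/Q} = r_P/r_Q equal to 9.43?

S_{P/Q} = (k₁/k₂)·C_A^-0.5 ⇒ C_A = (S·k₂/k₁)^(-2).
= (9.43×0.502/2.25)^(-2) = (2.104)^(-2) = 0.226 mol·L⁻¹.

0.226 mol·L⁻¹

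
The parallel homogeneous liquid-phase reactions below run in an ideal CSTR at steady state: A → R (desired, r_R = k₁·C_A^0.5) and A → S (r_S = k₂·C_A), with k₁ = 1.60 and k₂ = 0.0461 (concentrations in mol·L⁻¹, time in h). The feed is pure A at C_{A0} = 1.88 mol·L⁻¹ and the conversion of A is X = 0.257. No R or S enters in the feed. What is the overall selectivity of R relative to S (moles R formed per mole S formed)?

29.4

Exit C_A = C_{A0}(1−X) = 1.88×0.743 = 1.397 mol·L⁻¹.
Rates in a CSTR are evaluated at the outlet concentration: r_R = 1.60×1.397^0.5 = 1.891, r_S = 0.0461×1.397 = 0.06439.
Overall selectivity = C_R/C_S = r_Rτ/(r_Sτ) = r_R/r_S = 29.4.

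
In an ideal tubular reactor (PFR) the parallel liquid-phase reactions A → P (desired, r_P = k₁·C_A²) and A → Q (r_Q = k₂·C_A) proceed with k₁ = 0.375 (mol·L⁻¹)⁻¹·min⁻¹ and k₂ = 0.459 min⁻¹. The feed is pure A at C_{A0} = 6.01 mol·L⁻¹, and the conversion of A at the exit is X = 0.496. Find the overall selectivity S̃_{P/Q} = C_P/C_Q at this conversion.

3.59

C_A = C_{A0}(1−X) = 3.029 mol·L⁻¹.
Along a PFR/batch, dC_Q/dC_A = −r_Q/(r_P+r_Q) = −k₂/(k₂+k₁·C_A).
Integrating from C_{A0} to C_A: C_Q = (0.459/0.375)·ln[(0.459+0.375·6.01)/(0.459+0.375·3.03)] = 1.224·ln(2.713/1.595) = 0.6501 mol·L⁻¹.
Then C_P = (C_{A0}−C_A) − C_Q = 2.981 − 0.6501 = 2.331 mol·L⁻¹.
S̃_{P/Q} = C_P/C_Q = 2.331/0.6501 = 3.59.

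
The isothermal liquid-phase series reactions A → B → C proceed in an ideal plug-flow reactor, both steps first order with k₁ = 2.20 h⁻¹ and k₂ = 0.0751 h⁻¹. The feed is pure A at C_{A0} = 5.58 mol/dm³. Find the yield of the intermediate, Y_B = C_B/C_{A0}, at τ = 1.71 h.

For first-order series with pure A initially, C_B(τ) = k₁C_{A0}/(k₂−k₁)·(e^(−k₁τ) − e^(−k₂τ)).
e^(−k₁τ) = e^(−2.20×1.71) = e^(−3.762) = 0.02324; e^(−k₂τ) = e^(−0.1284) = 0.8795.
C_B = 2.20×5.58/(0.0751−2.20) × (0.02324−0.8795) = (-5.777)×(-0.8562) = 4.947 mol/dm³.
Y_B = C_B/C_{A0} = 4.947/5.58 = 0.887.

0.887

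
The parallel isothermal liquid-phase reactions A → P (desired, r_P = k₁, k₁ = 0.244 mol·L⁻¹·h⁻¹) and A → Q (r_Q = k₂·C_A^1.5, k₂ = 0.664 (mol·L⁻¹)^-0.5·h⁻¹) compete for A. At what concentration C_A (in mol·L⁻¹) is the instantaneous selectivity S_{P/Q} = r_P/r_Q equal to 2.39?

S_{P/Q} = (k₁/k₂)·C_A^-1.5 ⇒ C_A = (S·k₂/k₁)^(1/(-1.5)).
= (2.39×0.664/0.244)^(-0.6667) = (6.504)^(-0.6667) = 0.287 mol·L⁻¹.

0.287 mol·L⁻¹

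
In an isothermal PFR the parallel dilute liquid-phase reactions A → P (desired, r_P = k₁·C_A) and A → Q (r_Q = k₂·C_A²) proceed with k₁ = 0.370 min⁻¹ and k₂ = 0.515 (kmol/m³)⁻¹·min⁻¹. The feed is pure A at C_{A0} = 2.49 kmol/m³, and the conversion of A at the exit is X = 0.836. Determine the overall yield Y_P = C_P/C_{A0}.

0.302

C_A = C_{A0}(1−X) = 0.4084 kmol/m³.
Along a PFR/batch, dC_P/dC_A = −r_P/(r_P+r_Q) = −k₁/(k₁+k₂·C_A).
Integrating from C_{A0} to C_A: C_P = (0.370/0.515)·ln[(0.370+0.515·2.49)/(0.370+0.515·0.408)] = 0.7184·ln(1.652/0.5803) = 0.7518 kmol/m³.
Y_P = C_P/C_{A0} = 0.7518/2.49 = 0.302.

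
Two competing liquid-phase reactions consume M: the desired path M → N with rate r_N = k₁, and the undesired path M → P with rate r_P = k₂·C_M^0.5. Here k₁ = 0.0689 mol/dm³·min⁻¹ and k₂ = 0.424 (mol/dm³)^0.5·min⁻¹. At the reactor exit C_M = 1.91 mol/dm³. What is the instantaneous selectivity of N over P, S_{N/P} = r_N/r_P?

0.118

S_{N/P} = r_N/r_P = (k₁)/(k₂·C_M^0.5) = (k₁/k₂)·C_M^-0.5.
= (0.0689) / (0.424×1.910^0.5) = 0.06890/0.5860 = 0.118.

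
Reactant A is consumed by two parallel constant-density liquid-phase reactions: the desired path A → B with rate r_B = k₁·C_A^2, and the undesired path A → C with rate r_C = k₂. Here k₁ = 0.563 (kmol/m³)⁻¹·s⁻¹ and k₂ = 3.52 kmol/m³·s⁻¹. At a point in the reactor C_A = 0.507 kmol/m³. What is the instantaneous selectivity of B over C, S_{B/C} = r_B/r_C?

S_{B/C} = r_B/r_C = (k₁·C_A^2)/(k₂) = (k₁/k₂)·C_A^2.
= (0.563×0.5070^2) / (3.52) = 0.1447/3.520 = 0.0411.
Since the desired path is higher order in A, keeping C_A high (PFR or concentrated feed) favours B.

0.0411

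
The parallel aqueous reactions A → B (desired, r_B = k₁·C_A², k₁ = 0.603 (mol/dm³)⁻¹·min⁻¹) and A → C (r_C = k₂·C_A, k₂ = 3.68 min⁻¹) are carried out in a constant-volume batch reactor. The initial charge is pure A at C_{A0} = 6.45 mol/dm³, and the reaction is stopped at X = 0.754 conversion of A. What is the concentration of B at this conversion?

C_A = C_{A0}(1−X) = 1.587 mol/dm³.
Along a PFR/batch, dC_C/dC_A = −r_C/(r_B+r_C) = −k₂/(k₂+k₁·C_A).
Integrating from C_{A0} to C_A: C_C = (3.68/0.603)·ln[(3.68+0.603·6.45)/(3.68+0.603·1.59)] = 6.103·ln(7.569/4.637) = 2.991 mol/dm³.
Then C_B = (C_{A0}−C_A) − C_C = 4.863 − 2.991 = 1.872 mol/dm³.

1.87 mol/dm³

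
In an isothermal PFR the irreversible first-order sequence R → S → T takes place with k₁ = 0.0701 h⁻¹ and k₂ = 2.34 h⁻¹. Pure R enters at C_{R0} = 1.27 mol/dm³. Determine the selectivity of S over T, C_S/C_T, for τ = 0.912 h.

0.691

Solving the coupled first-order balances gives C_S(τ) = [k₁/(k₂−k₁)]·C_{R0}·(e^(−k₁τ) − e^(−k₂τ)).
e^(−k₁τ) = e^(−0.0701×0.912) = e^(−0.06393) = 0.9381; e^(−k₂τ) = e^(−2.134) = 0.1184.
C_S = 0.0701×1.27/(2.34−0.0701) × (0.9381−0.1184) = 0.03922×0.8197 = 0.03215 mol/dm³.
C_R = C_{R0}e^(−k₁τ) = 1.191 mol/dm³, so C_T = C_{R0}−C_R−C_S = 0.04650 mol/dm³; C_S/C_T = 0.691.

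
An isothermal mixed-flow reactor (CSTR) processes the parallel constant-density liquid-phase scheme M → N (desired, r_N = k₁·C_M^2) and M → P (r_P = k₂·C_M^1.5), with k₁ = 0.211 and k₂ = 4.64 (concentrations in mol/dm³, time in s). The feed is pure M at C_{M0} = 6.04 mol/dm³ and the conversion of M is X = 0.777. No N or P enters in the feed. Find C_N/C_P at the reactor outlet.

0.0528

Exit C_M = C_{M0}(1−X) = 6.04×0.223 = 1.347 mol/dm³.
A CSTR operates uniformly at the exit composition, giving r_N = 0.3828 and r_P = 7.253 (each k·C_M^n at C_M = 1.347).
Overall selectivity = C_N/C_P = r_Nτ/(r_Pτ) = r_N/r_P = 0.0528.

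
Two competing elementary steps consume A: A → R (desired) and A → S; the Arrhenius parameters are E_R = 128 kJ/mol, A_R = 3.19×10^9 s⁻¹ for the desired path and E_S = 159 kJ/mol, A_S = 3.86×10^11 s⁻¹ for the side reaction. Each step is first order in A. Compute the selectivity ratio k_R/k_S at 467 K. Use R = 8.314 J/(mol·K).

24.3

k_R/k_S = (A_R/A_S)·exp[−(E_R−E_S)/(RT)] = (A_R/A_S)·exp[(E_S−E_R)/(RT)].
(E_S−E_R)/(RT) = (159−128)×10³/(8.314×467) = 31000/3883 = 7.984.
k_R/k_S = (3.19×10^9/3.86×10^11)·exp(7.984) = 0.008264 × 2934 = 24.3.
Since E_R < E_S, lowering the temperature improves selectivity toward R.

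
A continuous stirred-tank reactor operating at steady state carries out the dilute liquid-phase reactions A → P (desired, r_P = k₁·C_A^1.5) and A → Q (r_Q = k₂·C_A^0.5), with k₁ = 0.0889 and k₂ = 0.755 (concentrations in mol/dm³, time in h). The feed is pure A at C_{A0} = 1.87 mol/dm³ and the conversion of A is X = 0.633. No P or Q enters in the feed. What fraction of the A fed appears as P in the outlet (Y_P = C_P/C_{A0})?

0.0473

Exit C_A = C_{A0}(1−X) = 1.87×0.367 = 0.6863 mol/dm³.
A CSTR operates uniformly at the exit composition, giving r_P = 0.05054 and r_Q = 0.6255 (each k·C_A^n at C_A = 0.6863).
Fraction of consumed A going to P: r_P/(r_P+r_Q) = 0.07477.
C_P = 0.07477·C_{A0}·X = 0.07477×1.87×0.633 = 0.0885 mol/dm³; Y_P = C_P/C_{A0} = 0.0473.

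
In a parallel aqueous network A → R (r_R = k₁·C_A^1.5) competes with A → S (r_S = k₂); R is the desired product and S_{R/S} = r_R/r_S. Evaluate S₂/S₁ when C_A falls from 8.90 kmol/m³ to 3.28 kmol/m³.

0.224

S_{R/S} = (k₁/k₂)·C_A^1.5, so S₂/S₁ = (C_{A,2}/C_{A,1})^1.5.
= (3.28/8.90)^1.5 = (0.3685)^1.5 = 0.224.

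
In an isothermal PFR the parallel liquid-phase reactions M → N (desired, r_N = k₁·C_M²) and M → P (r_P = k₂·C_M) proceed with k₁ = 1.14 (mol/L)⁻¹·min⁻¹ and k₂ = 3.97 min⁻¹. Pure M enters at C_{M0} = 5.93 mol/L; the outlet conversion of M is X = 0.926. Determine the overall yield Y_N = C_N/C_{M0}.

0.412

C_M = C_{M0}(1−X) = 0.4388 mol/L.
Along a PFR/batch, dC_P/dC_M = −r_P/(r_N+r_P) = −k₂/(k₂+k₁·C_M).
Integrating from C_{M0} to C_M: C_P = (3.97/1.14)·ln[(3.97+1.14·5.93)/(3.97+1.14·0.439)] = 3.482·ln(10.73/4.470) = 3.049 mol/L.
Then C_N = (C_{M0}−C_M) − C_P = 5.491 − 3.049 = 2.442 mol/L.
Y_N = C_N/C_{M0} = 2.442/5.93 = 0.412.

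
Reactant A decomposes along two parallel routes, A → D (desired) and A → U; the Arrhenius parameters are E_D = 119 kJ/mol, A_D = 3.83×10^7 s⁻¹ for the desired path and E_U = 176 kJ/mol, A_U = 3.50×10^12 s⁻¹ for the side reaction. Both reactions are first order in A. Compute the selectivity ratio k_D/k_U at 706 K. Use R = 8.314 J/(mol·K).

With equal orders, S_{D/U} = k_D/k_U = (A_D/A_U)·exp[(E_U−E_D)/(RT)].
(E_U−E_D)/(RT) = (176−119)×10³/(8.314×706) = 57000/5870 = 9.711.
k_D/k_U = (3.83×10^7/3.50×10^12)·exp(9.711) = 1.094×10^-5 × 16497 = 0.181.

0.181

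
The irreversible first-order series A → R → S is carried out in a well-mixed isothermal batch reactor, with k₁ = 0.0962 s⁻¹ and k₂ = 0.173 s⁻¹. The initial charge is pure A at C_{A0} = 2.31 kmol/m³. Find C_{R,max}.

0.616 kmol/m³

At the optimum, C_{R,max}/C_{A0} = (k₁/k₂)^[k₂/(k₂−k₁)].
= (0.0962/0.173)^(0.173/(0.173−0.0962)) = (0.5561)^(2.253) = 0.2666.
C_{R,max} = 0.2666×2.31 = 0.616 kmol/m³.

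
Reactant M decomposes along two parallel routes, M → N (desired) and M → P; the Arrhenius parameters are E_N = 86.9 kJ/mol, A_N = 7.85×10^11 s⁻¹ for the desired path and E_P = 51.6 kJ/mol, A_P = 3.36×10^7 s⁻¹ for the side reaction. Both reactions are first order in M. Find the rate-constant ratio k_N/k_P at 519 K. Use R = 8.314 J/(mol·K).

k_N/k_P = (A_N/A_P)·exp[−(E_N−E_P)/(RT)] = (A_N/A_P)·exp[(E_P−E_N)/(RT)].
(E_P−E_N)/(RT) = (51.6−86.9)×10³/(8.314×519) = -35300/4315 = -8.181.
k_N/k_P = (7.85×10^11/3.36×10^7)·exp(-8.181) = 23363 × 2.800×10^-4 = 6.54.

6.54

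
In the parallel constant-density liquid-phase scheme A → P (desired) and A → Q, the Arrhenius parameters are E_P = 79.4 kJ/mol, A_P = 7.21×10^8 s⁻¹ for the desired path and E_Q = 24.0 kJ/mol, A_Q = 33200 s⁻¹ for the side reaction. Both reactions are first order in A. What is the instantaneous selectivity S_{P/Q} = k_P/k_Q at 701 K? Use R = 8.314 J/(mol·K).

1.62

Since both paths have the same order in A, the concentration cancels and S_{P/Q} = k_P/k_Q = (A_P/A_Q)·exp[(E_Q−E_P)/(RT)].
(E_Q−E_P)/(RT) = (24.0−79.4)×10³/(8.314×701) = -55400/5828 = -9.506.
k_P/k_Q = (7.21×10^8/33200)·exp(-9.506) = 21717 × 7.443×10^-5 = 1.62.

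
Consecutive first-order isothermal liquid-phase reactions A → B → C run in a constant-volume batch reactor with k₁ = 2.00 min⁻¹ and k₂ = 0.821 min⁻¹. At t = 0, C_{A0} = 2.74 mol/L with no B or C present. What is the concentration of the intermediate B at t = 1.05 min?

1.39 mol/L

The intermediate concentration in a first-order A→B→C sequence is C_B = k₁C_{A0}(e^(−k₁t) − e^(−k₂t))/(k₂−k₁).
e^(−k₁t) = e^(−2.00×1.05) = e^(−2.100) = 0.1225; e^(−k₂t) = e^(−0.8620) = 0.4223.
C_B = 2.00×2.74/(0.821−2.00) × (0.1225−0.4223) = (-4.648)×(-0.2998) = 1.394 mol/L.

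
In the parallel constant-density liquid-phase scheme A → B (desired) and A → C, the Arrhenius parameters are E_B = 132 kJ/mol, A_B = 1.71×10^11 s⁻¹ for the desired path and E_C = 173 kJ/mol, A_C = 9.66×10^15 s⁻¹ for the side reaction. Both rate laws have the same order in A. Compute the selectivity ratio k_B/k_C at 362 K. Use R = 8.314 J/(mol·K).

k_B/k_C = (A_B/A_C)·exp[−(E_B−E_C)/(RT)] = (A_B/A_C)·exp[(E_C−E_B)/(RT)].
(E_C−E_B)/(RT) = (173−132)×10³/(8.314×362) = 41000/3010 = 13.62.
k_B/k_C = (1.71×10^11/9.66×10^15)·exp(13.62) = 1.770×10^-5 × 8.247×10^5 = 14.6.

14.6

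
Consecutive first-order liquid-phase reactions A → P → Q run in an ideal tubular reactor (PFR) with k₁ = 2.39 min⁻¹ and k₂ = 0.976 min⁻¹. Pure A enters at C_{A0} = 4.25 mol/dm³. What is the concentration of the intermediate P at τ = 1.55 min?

1.41 mol/dm³

For first-order series with pure A initially, C_P(τ) = k₁C_{A0}/(k₂−k₁)·(e^(−k₁τ) − e^(−k₂τ)).
e^(−k₁τ) = e^(−2.39×1.55) = e^(−3.705) = 0.02461; e^(−k₂τ) = e^(−1.513) = 0.2203.
C_P = 2.39×4.25/(0.976−2.39) × (0.02461−0.2203) = (-7.184)×(-0.1957) = 1.406 mol/dm³.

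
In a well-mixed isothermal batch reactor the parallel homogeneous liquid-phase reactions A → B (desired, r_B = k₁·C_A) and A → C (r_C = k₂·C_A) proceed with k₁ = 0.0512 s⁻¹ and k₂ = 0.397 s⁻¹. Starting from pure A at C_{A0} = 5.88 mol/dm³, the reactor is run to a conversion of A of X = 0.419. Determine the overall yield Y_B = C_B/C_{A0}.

0.0479

C_A = C_{A0}(1−X) = 3.416 mol/dm³.
Both paths are first order in A, so the instantaneous fraction to B is constant: dC_B/d(−C_A) = k₁/(k₁+k₂) = 0.1142.
C_B = 0.1142·(C_{A0}−C_A) = 0.1142×2.464 = 0.281 mol/dm³.
Y_B = C_B/C_{A0} = 0.2814/5.88 = 0.0479.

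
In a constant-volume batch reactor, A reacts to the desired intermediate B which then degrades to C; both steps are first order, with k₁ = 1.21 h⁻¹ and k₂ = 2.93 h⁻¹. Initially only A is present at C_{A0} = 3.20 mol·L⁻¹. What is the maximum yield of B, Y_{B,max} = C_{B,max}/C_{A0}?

0.222

At the optimum, C_{B,max}/C_{A0} = (k₁/k₂)^[k₂/(k₂−k₁)].
= (1.21/2.93)^(2.93/(2.93−1.21)) = (0.4130)^(1.703) = 0.2217.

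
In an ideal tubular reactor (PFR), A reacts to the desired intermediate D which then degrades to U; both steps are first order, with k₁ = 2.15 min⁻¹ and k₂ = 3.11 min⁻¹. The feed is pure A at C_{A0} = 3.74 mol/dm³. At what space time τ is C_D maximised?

0.385 min

The intermediate peaks when r₁ = r₂, i.e. k₁e^(−k₁τ) = k₂e^(−k₂τ), giving τ_opt = ln(k₂/k₁)/(k₂−k₁).
= ln(3.11/2.15)/(3.11−2.15) = ln(1.447)/0.9600 = 0.3692/0.9600 = 0.385 min.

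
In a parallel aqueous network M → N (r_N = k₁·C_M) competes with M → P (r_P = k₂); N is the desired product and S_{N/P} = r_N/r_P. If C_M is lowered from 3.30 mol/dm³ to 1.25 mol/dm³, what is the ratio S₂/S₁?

S_{N/P} = (k₁/k₂)·C_M, so S₂/S₁ = (C_{M,2}/C_{M,1}).
= 1.25/3.30 = 0.379.
Selectivity toward N falls as C_M falls — high-concentration operation is favoured.

0.379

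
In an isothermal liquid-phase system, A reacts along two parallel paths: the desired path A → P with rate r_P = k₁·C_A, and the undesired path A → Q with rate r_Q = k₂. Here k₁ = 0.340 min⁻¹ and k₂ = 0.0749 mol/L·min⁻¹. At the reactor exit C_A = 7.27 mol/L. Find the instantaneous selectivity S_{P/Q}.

33.0

S_{P/Q} = r_P/r_Q = (k₁·C_A)/(k₂) = (k₁/k₂)·C_A.
= (0.340×7.270) / (0.0749) = 2.472/0.07490 = 33.0.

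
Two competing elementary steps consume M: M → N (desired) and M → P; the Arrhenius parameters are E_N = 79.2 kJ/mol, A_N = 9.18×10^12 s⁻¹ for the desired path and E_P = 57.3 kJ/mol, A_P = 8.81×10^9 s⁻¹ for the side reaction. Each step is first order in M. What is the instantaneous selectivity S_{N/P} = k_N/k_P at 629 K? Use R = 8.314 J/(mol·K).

k_N/k_P = (A_N/A_P)·exp[−(E_N−E_P)/(RT)] = (A_N/A_P)·exp[(E_P−E_N)/(RT)].
(E_P−E_N)/(RT) = (57.3−79.2)×10³/(8.314×629) = -21900/5230 = -4.188.
k_N/k_P = (9.18×10^12/8.81×10^9)·exp(-4.188) = 1042 × 0.01518 = 15.8.

15.8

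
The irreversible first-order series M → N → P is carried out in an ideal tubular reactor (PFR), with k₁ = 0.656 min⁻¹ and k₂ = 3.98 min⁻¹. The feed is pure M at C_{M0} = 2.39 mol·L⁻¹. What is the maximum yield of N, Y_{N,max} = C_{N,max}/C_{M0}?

For a first-order series the maximum intermediate yield is C_{N,max}/C_{M0} = (k₁/k₂)^[k₂/(k₂−k₁)].
= (0.656/3.98)^(3.98/(3.98−0.656)) = (0.1648)^(1.197) = 0.1155.

0.115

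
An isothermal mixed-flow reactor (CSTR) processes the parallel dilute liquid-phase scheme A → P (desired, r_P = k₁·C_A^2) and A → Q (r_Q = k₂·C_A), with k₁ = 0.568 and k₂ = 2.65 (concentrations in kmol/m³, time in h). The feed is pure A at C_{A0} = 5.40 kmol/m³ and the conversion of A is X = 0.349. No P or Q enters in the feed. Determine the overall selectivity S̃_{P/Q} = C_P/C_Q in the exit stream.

0.753

Exit C_A = C_{A0}(1−X) = 5.40×0.651 = 3.515 kmol/m³.
In a CSTR the entire volume is at exit conditions, so r_P = 0.568×3.515^2 = 7.019 and r_Q = 2.65×3.515 = 9.316.
Overall selectivity = C_P/C_Q = r_Pτ/(r_Qτ) = r_P/r_Q = 0.753.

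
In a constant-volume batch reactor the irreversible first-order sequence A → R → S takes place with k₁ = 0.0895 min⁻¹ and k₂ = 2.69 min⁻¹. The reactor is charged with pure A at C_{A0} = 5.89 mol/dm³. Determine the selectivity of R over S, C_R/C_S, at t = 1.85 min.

0.234

For first-order series with pure A initially, C_R(t) = k₁C_{A0}/(k₂−k₁)·(e^(−k₁t) − e^(−k₂t)).
e^(−k₁t) = e^(−0.0895×1.85) = e^(−0.1656) = 0.8474; e^(−k₂t) = e^(−4.976) = 0.006898.
C_R = 0.0895×5.89/(2.69−0.0895) × (0.8474−0.006898) = 0.2027×0.8405 = 0.1704 mol/dm³.
C_A = C_{A0}e^(−k₁t) = 4.991 mol/dm³, so C_S = C_{A0}−C_A−C_R = 0.7284 mol/dm³; C_R/C_S = 0.234.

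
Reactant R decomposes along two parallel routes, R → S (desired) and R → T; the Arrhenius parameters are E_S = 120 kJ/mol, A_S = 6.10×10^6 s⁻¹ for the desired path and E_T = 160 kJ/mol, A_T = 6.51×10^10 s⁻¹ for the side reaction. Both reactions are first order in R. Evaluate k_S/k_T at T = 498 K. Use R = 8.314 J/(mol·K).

Since both paths have the same order in R, the concentration cancels and S_{S/T} = k_S/k_T = (A_S/A_T)·exp[(E_T−E_S)/(RT)].
(E_T−E_S)/(RT) = (160−120)×10³/(8.314×498) = 40000/4140 = 9.661.
k_S/k_T = (6.10×10^6/6.51×10^10)·exp(9.661) = 9.370×10^-5 × 15693 = 1.47.

1.47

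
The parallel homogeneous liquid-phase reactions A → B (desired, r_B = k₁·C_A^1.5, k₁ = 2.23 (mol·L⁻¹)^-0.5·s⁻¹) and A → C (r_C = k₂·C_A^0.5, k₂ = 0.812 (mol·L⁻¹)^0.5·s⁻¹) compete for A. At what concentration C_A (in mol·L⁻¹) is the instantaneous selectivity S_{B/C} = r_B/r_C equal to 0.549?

S_{B/C} = (k₁/k₂)·C_A ⇒ C_A = S·k₂/k₁.
= 0.549×0.812/2.23 = 0.200 mol·L⁻¹.

0.200 mol·L⁻¹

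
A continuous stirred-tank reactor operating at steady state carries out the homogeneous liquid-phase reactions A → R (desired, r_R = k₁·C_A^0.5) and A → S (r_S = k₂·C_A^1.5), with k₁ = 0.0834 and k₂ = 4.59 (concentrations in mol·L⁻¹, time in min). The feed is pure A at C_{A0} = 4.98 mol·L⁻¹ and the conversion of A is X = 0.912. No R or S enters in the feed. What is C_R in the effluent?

0.181 mol·L⁻¹

Exit C_A = C_{A0}(1−X) = 4.98×0.0880 = 0.4382 mol·L⁻¹.
In a CSTR the entire volume is at exit conditions, so r_R = 0.0834×0.4382^0.5 = 0.05521 and r_S = 4.59×0.4382^1.5 = 1.332.
Fraction of consumed A going to R: r_R/(r_R+r_S) = 0.03981.
C_R = 0.03981·C_{A0}·X = 0.03981×4.98×0.912 = 0.181 mol·L⁻¹.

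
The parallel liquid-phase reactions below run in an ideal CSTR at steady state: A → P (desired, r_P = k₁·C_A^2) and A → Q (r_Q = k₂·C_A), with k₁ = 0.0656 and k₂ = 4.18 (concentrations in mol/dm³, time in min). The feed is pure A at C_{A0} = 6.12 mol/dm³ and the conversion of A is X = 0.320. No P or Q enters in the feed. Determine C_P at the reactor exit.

0.120 mol/dm³

Exit C_A = C_{A0}(1−X) = 6.12×0.680 = 4.162 mol/dm³.
Rates in a CSTR are evaluated at the outlet concentration: r_P = 0.0656×4.162^2 = 1.136, r_Q = 4.18×4.162 = 17.40.
Fraction of consumed A going to P: r_P/(r_P+r_Q) = 0.06131.
C_P = 0.06131·C_{A0}·X = 0.06131×6.12×0.320 = 0.120 mol/dm³.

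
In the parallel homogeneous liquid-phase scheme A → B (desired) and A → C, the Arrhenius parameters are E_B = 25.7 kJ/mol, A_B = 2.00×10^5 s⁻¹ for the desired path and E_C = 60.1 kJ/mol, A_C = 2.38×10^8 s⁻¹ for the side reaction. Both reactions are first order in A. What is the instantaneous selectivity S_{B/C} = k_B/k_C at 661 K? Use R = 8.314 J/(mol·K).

With equal orders, S_{B/C} = k_B/k_C = (A_B/A_C)·exp[(E_C−E_B)/(RT)].
(E_C−E_B)/(RT) = (60.1−25.7)×10³/(8.314×661) = 34400/5496 = 6.260.
k_B/k_C = (2.00×10^5/2.38×10^8)·exp(6.260) = 8.403×10^-4 × 523.0 = 0.440.
Since E_B < E_C, lowering the temperature improves selectivity toward B.

0.440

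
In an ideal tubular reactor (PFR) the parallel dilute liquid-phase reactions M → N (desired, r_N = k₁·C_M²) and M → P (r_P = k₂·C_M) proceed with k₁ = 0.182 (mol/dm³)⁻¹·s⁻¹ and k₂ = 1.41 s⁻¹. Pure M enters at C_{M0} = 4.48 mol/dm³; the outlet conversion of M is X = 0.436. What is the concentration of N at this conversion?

0.605 mol/dm³

C_M = C_{M0}(1−X) = 2.527 mol/dm³.
Along a PFR/batch, dC_P/dC_M = −r_P/(r_N+r_P) = −k₂/(k₂+k₁·C_M).
Integrating from C_{M0} to C_M: C_P = (1.41/0.182)·ln[(1.41+0.182·4.48)/(1.41+0.182·2.53)] = 7.747·ln(2.225/1.870) = 1.348 mol/dm³.
Then C_N = (C_{M0}−C_M) − C_P = 1.953 − 1.348 = 0.6048 mol/dm³.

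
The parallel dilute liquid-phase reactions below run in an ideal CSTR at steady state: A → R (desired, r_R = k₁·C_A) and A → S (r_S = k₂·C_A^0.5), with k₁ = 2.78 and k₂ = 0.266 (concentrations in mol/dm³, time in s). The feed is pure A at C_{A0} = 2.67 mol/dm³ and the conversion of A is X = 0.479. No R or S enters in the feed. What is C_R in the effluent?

1.18 mol/dm³

Exit C_A = C_{A0}(1−X) = 2.67×0.521 = 1.391 mol/dm³.
Rates in a CSTR are evaluated at the outlet concentration: r_R = 2.78×1.391 = 3.867, r_S = 0.266×1.391^0.5 = 0.3137.
Fraction of consumed A going to R: r_R/(r_R+r_S) = 0.9250.
C_R = 0.9250·C_{A0}·X = 0.9250×2.67×0.479 = 1.18 mol/dm³.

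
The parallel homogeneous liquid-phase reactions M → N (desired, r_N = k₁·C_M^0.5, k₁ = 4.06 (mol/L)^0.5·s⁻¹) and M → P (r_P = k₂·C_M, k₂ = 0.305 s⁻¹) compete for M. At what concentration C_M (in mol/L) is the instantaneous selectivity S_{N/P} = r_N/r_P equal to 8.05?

S_{N/P} = (k₁/k₂)·C_M^-0.5 ⇒ C_M = (S·k₂/k₁)^(-2).
= (8.05×0.305/4.06)^(-2) = (0.6047)^(-2) = 2.73 mol/L.

2.73 mol/L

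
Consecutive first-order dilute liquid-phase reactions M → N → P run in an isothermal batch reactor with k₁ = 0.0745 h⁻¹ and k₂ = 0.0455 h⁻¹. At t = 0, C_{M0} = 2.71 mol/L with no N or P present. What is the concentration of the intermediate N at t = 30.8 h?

Solving the coupled first-order balances gives C_N(t) = [k₁/(k₂−k₁)]·C_{M0}·(e^(−k₁t) − e^(−k₂t)).
e^(−k₁t) = e^(−0.0745×30.8) = e^(−2.295) = 0.1008; e^(−k₂t) = e^(−1.401) = 0.2463.
C_N = 0.0745×2.71/(0.0455−0.0745) × (0.1008−0.2463) = (-6.962)×(-0.1455) = 1.013 mol/L.

1.01 mol/L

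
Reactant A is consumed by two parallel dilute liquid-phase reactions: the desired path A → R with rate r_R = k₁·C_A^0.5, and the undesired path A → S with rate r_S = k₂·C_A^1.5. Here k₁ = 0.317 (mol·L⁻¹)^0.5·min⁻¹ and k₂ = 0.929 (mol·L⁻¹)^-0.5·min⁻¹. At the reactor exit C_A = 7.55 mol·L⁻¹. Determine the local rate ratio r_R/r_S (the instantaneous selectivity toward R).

0.0452

S_{R/S} = r_R/r_S = (k₁·C_A^0.5)/(k₂·C_A^1.5) = (k₁/k₂)·C_A⁻¹.
= (0.317×7.550^0.5) / (0.929×7.550^1.5) = 0.8710/19.27 = 0.0452.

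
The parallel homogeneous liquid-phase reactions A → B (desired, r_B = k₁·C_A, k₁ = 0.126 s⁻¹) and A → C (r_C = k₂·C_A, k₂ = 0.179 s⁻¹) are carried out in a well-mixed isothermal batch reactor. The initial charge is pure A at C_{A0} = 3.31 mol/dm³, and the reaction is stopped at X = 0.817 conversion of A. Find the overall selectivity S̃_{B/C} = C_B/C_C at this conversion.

0.704

C_A = C_{A0}(1−X) = 0.6057 mol/dm³.
Both paths are first order in A, so the instantaneous fraction to B is constant: dC_B/d(−C_A) = k₁/(k₁+k₂) = 0.4131.
C_B = 0.4131·(C_{A0}−C_A) = 0.4131×2.704 = 1.12 mol/dm³.
C_C = (C_{A0}−C_A)−C_B = 1.587 mol/dm³; S̃_{B/C} = 1.117/1.587 = 0.704.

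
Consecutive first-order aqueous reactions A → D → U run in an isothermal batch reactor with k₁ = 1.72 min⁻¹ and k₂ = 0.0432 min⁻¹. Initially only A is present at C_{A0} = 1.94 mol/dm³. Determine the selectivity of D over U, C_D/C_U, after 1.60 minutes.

For first-order series with pure A initially, C_D(t) = k₁C_{A0}/(k₂−k₁)·(e^(−k₁t) − e^(−k₂t)).
e^(−k₁t) = e^(−1.72×1.60) = e^(−2.752) = 0.06380; e^(−k₂t) = e^(−0.06912) = 0.9332.
C_D = 1.72×1.94/(0.0432−1.72) × (0.06380−0.9332) = (-1.990)×(-0.8694) = 1.730 mol/dm³.
C_A = C_{A0}e^(−k₁t) = 0.1238 mol/dm³, so C_U = C_{A0}−C_A−C_D = 0.08611 mol/dm³; C_D/C_U = 20.1.

20.1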